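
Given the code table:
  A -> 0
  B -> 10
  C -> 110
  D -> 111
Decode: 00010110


Decoding:
0 -> A
0 -> A
0 -> A
10 -> B
110 -> C


Result: AAABC


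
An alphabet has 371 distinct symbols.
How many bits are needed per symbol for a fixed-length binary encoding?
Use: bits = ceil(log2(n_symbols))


log2(371) = 8.5353
Bracket: 2^8 = 256 < 371 <= 2^9 = 512
So ceil(log2(371)) = 9

bits = ceil(log2(371)) = ceil(8.5353) = 9 bits


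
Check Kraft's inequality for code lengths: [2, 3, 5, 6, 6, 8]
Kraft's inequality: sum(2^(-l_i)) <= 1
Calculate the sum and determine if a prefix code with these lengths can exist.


Sum = 2^(-2) + 2^(-3) + 2^(-5) + 2^(-6) + 2^(-6) + 2^(-8)
    = 0.25 + 0.125 + 0.03125 + 0.015625 + 0.015625 + 0.00390625
    = 113/256 = 0.44140625
Since 0.44140625 <= 1, Kraft's inequality IS satisfied.
A prefix code with these lengths CAN exist.

Kraft sum = 0.44140625. Satisfied.


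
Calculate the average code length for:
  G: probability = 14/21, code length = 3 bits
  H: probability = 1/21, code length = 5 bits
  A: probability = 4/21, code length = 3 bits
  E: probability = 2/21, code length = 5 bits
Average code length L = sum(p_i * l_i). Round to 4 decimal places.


Weighted contributions p_i * l_i:
  G: (14/21) * 3 = 42/21
  H: (1/21) * 5 = 5/21
  A: (4/21) * 3 = 12/21
  E: (2/21) * 5 = 10/21
Sum = (42 + 5 + 12 + 10)/21 = 69/21

L = 69/21 = 3.2857 bits/symbol


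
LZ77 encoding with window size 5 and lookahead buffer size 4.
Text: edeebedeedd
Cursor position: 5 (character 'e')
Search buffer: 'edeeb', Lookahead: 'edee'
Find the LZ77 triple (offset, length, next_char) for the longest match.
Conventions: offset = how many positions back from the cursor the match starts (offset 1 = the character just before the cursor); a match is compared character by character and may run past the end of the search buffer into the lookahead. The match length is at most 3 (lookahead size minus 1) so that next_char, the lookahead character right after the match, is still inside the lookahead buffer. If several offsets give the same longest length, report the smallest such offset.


Try each offset into the search buffer:
  offset=1 (pos 4, char 'b'): match length 0
  offset=2 (pos 3, char 'e'): match length 1
  offset=3 (pos 2, char 'e'): match length 1
  offset=4 (pos 1, char 'd'): match length 0
  offset=5 (pos 0, char 'e'): match length 3
Longest match has length 3 at offset 5.
next_char = character at position 5 + 3 = 8 -> 'e'

Best match: offset=5, length=3 (matching 'ede' starting at position 0)
LZ77 triple: (5, 3, 'e')


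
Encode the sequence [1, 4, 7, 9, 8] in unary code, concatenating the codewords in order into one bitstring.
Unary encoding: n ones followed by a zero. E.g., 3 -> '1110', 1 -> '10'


Encode each number as n ones followed by a terminating 0:
  1 -> 10 (2 bits)
  4 -> 11110 (5 bits)
  7 -> 11111110 (8 bits)
  9 -> 1111111110 (10 bits)
  8 -> 111111110 (9 bits)
Total length = 2 + 5 + 8 + 10 + 9 = 34 bits.

Unary([1, 4, 7, 9, 8]) = 1011110111111101111111110111111110 (34 bits)


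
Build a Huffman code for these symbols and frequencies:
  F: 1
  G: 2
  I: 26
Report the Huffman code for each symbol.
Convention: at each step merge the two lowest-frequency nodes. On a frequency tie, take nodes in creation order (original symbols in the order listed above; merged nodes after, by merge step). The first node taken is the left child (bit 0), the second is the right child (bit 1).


Huffman tree construction:
Step 1: Merge F(1) + G(2) = 3
Step 2: Merge (F+G)(3) + I(26) = 29
Read each symbol's code off the tree from the root (left child = 0, right child = 1).

Codes:
  F: 00 (length 2)
  G: 01 (length 2)
  I: 1 (length 1)
Average code length: 32/29 = 1.1034 bits/symbol


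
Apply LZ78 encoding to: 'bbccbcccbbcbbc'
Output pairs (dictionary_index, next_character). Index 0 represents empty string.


LZ78 encoding steps:
Dictionary: {0: ''}
Step 1: w='' (idx 0), next='b' -> output (0, 'b'), add 'b' as idx 1
Step 2: w='b' (idx 1), next='c' -> output (1, 'c'), add 'bc' as idx 2
Step 3: w='' (idx 0), next='c' -> output (0, 'c'), add 'c' as idx 3
Step 4: w='bc' (idx 2), next='c' -> output (2, 'c'), add 'bcc' as idx 4
Step 5: w='c' (idx 3), next='b' -> output (3, 'b'), add 'cb' as idx 5
Step 6: w='bc' (idx 2), next='b' -> output (2, 'b'), add 'bcb' as idx 6
Step 7: w='bc' (idx 2), end of input -> output (2, '')


Encoded: [(0, 'b'), (1, 'c'), (0, 'c'), (2, 'c'), (3, 'b'), (2, 'b'), (2, '')]


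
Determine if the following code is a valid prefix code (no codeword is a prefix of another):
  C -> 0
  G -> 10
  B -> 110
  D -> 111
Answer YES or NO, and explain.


Checking each pair (does one codeword prefix another?):
  C='0' vs G='10': no prefix
  C='0' vs B='110': no prefix
  C='0' vs D='111': no prefix
  G='10' vs C='0': no prefix
  G='10' vs B='110': no prefix
  G='10' vs D='111': no prefix
  B='110' vs C='0': no prefix
  B='110' vs G='10': no prefix
  B='110' vs D='111': no prefix
  D='111' vs C='0': no prefix
  D='111' vs G='10': no prefix
  D='111' vs B='110': no prefix
No violation found over all pairs.

YES -- this is a valid prefix code. No codeword is a prefix of any other codeword.


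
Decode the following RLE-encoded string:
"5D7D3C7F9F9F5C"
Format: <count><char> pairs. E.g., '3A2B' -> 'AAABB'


Expanding each <count><char> pair:
  5D -> 'DDDDD'
  7D -> 'DDDDDDD'
  3C -> 'CCC'
  7F -> 'FFFFFFF'
  9F -> 'FFFFFFFFF'
  9F -> 'FFFFFFFFF'
  5C -> 'CCCCC'

Decoded = DDDDDDDDDDDDCCCFFFFFFFFFFFFFFFFFFFFFFFFFCCCCC


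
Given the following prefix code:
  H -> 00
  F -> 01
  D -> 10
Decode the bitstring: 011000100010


Decoding step by step:
Bits 01 -> F
Bits 10 -> D
Bits 00 -> H
Bits 10 -> D
Bits 00 -> H
Bits 10 -> D


Decoded message: FDHDHD


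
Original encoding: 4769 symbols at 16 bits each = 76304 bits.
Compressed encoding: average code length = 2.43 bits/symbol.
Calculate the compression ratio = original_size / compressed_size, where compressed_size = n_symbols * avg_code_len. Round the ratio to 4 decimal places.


original_size = n_symbols * orig_bits = 4769 * 16 = 76304 bits
compressed_size = n_symbols * avg_code_len = 4769 * 2.43 = 11588.67 bits
ratio = original_size / compressed_size = 76304 / 11588.67 = 6.5844

Compression ratio = 6.5844


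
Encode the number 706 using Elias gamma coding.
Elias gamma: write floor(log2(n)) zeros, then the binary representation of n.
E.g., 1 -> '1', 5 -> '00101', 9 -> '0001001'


num_bits = floor(log2(706)) + 1 = 10
leading_zeros = num_bits - 1 = 9
binary(706) = 1011000010

Elias gamma(706) = '000000000' + '1011000010' = 0000000001011000010 (19 bits)


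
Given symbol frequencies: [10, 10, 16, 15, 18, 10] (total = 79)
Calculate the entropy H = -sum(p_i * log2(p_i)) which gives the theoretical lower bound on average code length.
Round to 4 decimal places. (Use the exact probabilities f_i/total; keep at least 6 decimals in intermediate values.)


Per-symbol terms -p_i * log2(p_i) with p_i = f_i/79:
  p = 10/79 = 0.126582: log2(p) = -2.981853, -p*log2(p) = 0.377450
  p = 10/79 = 0.126582: log2(p) = -2.981853, -p*log2(p) = 0.377450
  p = 16/79 = 0.202532: log2(p) = -2.303781, -p*log2(p) = 0.466589
  p = 15/79 = 0.189873: log2(p) = -2.396890, -p*log2(p) = 0.455106
  p = 18/79 = 0.227848: log2(p) = -2.133856, -p*log2(p) = 0.486195
  p = 10/79 = 0.126582: log2(p) = -2.981853, -p*log2(p) = 0.377450
H = 0.377450 + 0.377450 + 0.466589 + 0.455106 + 0.486195 + 0.377450 = 2.540240

H = 2.5402 bits/symbol


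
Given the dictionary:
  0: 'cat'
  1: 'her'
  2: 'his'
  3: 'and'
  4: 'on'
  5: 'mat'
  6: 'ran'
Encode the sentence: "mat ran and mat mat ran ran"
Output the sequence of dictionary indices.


Look up each word in the dictionary:
  'mat' -> 5
  'ran' -> 6
  'and' -> 3
  'mat' -> 5
  'mat' -> 5
  'ran' -> 6
  'ran' -> 6

Encoded: [5, 6, 3, 5, 5, 6, 6]


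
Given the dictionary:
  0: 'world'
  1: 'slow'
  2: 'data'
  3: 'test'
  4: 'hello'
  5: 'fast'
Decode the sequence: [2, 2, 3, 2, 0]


Look up each index in the dictionary:
  2 -> 'data'
  2 -> 'data'
  3 -> 'test'
  2 -> 'data'
  0 -> 'world'

Decoded: "data data test data world"


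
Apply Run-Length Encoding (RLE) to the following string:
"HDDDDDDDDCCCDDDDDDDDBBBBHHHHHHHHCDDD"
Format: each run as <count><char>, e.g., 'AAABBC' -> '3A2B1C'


Scanning runs left to right:
  i=0: run of 'H' x 1 -> '1H'
  i=1: run of 'D' x 8 -> '8D'
  i=9: run of 'C' x 3 -> '3C'
  i=12: run of 'D' x 8 -> '8D'
  i=20: run of 'B' x 4 -> '4B'
  i=24: run of 'H' x 8 -> '8H'
  i=32: run of 'C' x 1 -> '1C'
  i=33: run of 'D' x 3 -> '3D'

RLE = 1H8D3C8D4B8H1C3D


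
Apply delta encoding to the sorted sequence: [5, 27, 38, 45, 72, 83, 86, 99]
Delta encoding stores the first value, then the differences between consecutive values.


First value: 5
Deltas:
  27 - 5 = 22
  38 - 27 = 11
  45 - 38 = 7
  72 - 45 = 27
  83 - 72 = 11
  86 - 83 = 3
  99 - 86 = 13


Delta encoded: [5, 22, 11, 7, 27, 11, 3, 13]


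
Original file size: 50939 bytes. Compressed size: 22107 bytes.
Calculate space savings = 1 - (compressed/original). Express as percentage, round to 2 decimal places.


ratio = compressed/original = 22107/50939 = 0.43399
savings = 1 - ratio = 1 - 0.43399 = 0.56601
as a percentage: 0.56601 * 100 = 56.6%

Space savings = 1 - 22107/50939 = 56.6%


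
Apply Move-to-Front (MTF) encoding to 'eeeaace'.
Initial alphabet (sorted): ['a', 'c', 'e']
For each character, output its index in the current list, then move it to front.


MTF encoding:
'e': index 2 in ['a', 'c', 'e'] -> ['e', 'a', 'c']
'e': index 0 in ['e', 'a', 'c'] -> ['e', 'a', 'c']
'e': index 0 in ['e', 'a', 'c'] -> ['e', 'a', 'c']
'a': index 1 in ['e', 'a', 'c'] -> ['a', 'e', 'c']
'a': index 0 in ['a', 'e', 'c'] -> ['a', 'e', 'c']
'c': index 2 in ['a', 'e', 'c'] -> ['c', 'a', 'e']
'e': index 2 in ['c', 'a', 'e'] -> ['e', 'c', 'a']


Output: [2, 0, 0, 1, 0, 2, 2]


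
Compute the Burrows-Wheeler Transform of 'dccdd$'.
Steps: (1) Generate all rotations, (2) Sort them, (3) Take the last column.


Rotations (sorted):
  0: $dccdd -> last char: d
  1: ccdd$d -> last char: d
  2: cdd$dc -> last char: c
  3: d$dccd -> last char: d
  4: dccdd$ -> last char: $
  5: dd$dcc -> last char: c


BWT = ddcd$c


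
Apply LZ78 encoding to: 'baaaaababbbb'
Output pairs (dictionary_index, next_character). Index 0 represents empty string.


LZ78 encoding steps:
Dictionary: {0: ''}
Step 1: w='' (idx 0), next='b' -> output (0, 'b'), add 'b' as idx 1
Step 2: w='' (idx 0), next='a' -> output (0, 'a'), add 'a' as idx 2
Step 3: w='a' (idx 2), next='a' -> output (2, 'a'), add 'aa' as idx 3
Step 4: w='aa' (idx 3), next='b' -> output (3, 'b'), add 'aab' as idx 4
Step 5: w='a' (idx 2), next='b' -> output (2, 'b'), add 'ab' as idx 5
Step 6: w='b' (idx 1), next='b' -> output (1, 'b'), add 'bb' as idx 6
Step 7: w='b' (idx 1), end of input -> output (1, '')


Encoded: [(0, 'b'), (0, 'a'), (2, 'a'), (3, 'b'), (2, 'b'), (1, 'b'), (1, '')]


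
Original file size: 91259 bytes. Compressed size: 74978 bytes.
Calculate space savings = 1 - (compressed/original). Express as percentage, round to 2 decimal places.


ratio = compressed/original = 74978/91259 = 0.821596
savings = 1 - ratio = 1 - 0.821596 = 0.178404
as a percentage: 0.178404 * 100 = 17.84%

Space savings = 1 - 74978/91259 = 17.84%


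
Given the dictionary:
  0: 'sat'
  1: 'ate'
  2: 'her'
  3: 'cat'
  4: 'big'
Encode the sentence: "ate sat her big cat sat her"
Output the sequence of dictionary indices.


Look up each word in the dictionary:
  'ate' -> 1
  'sat' -> 0
  'her' -> 2
  'big' -> 4
  'cat' -> 3
  'sat' -> 0
  'her' -> 2

Encoded: [1, 0, 2, 4, 3, 0, 2]


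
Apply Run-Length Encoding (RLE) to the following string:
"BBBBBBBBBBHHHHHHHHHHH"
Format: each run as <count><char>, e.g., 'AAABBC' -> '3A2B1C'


Scanning runs left to right:
  i=0: run of 'B' x 10 -> '10B'
  i=10: run of 'H' x 11 -> '11H'

RLE = 10B11H


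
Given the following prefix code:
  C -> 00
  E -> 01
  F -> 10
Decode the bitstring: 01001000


Decoding step by step:
Bits 01 -> E
Bits 00 -> C
Bits 10 -> F
Bits 00 -> C


Decoded message: ECFC


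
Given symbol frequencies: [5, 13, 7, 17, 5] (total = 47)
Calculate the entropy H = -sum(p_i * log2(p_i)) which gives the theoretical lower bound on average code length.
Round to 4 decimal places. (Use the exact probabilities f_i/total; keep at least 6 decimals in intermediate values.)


Per-symbol terms -p_i * log2(p_i) with p_i = f_i/47:
  p = 5/47 = 0.106383: log2(p) = -3.232661, -p*log2(p) = 0.343900
  p = 13/47 = 0.276596: log2(p) = -1.854149, -p*log2(p) = 0.512850
  p = 7/47 = 0.148936: log2(p) = -2.747234, -p*log2(p) = 0.409163
  p = 17/47 = 0.361702: log2(p) = -1.467126, -p*log2(p) = 0.530663
  p = 5/47 = 0.106383: log2(p) = -3.232661, -p*log2(p) = 0.343900
H = 0.343900 + 0.512850 + 0.409163 + 0.530663 + 0.343900 = 2.140476

H = 2.1405 bits/symbol


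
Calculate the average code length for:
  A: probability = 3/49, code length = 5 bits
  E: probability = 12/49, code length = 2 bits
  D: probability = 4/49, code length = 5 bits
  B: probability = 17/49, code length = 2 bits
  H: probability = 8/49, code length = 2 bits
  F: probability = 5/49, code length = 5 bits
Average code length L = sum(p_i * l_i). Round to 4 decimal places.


Weighted contributions p_i * l_i:
  A: (3/49) * 5 = 15/49
  E: (12/49) * 2 = 24/49
  D: (4/49) * 5 = 20/49
  B: (17/49) * 2 = 34/49
  H: (8/49) * 2 = 16/49
  F: (5/49) * 5 = 25/49
Sum = (15 + 24 + 20 + 34 + 16 + 25)/49 = 134/49

L = 134/49 = 2.7347 bits/symbol


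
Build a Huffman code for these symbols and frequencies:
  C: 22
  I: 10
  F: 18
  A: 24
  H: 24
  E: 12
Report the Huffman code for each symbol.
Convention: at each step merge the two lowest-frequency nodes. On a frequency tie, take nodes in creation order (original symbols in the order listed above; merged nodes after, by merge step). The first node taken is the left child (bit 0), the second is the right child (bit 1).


Huffman tree construction:
Step 1: Merge I(10) + E(12) = 22
Step 2: Merge F(18) + C(22) = 40
Step 3: Merge (I+E)(22) + A(24) = 46
Step 4: Merge H(24) + (F+C)(40) = 64
Step 5: Merge ((I+E)+A)(46) + (H+(F+C))(64) = 110
Read each symbol's code off the tree from the root (left child = 0, right child = 1).

Codes:
  C: 111 (length 3)
  I: 000 (length 3)
  F: 110 (length 3)
  A: 01 (length 2)
  H: 10 (length 2)
  E: 001 (length 3)
Average code length: 282/110 = 2.5636 bits/symbol


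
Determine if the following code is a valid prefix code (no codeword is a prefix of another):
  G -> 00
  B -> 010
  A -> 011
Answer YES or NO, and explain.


Checking each pair (does one codeword prefix another?):
  G='00' vs B='010': no prefix
  G='00' vs A='011': no prefix
  B='010' vs G='00': no prefix
  B='010' vs A='011': no prefix
  A='011' vs G='00': no prefix
  A='011' vs B='010': no prefix
No violation found over all pairs.

YES -- this is a valid prefix code. No codeword is a prefix of any other codeword.


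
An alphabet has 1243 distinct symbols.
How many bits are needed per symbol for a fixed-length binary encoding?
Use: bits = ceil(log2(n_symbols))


log2(1243) = 10.2796
Bracket: 2^10 = 1024 < 1243 <= 2^11 = 2048
So ceil(log2(1243)) = 11

bits = ceil(log2(1243)) = ceil(10.2796) = 11 bits


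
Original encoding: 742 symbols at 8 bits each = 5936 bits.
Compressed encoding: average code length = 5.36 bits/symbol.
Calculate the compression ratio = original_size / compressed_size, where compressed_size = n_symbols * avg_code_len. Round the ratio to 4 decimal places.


original_size = n_symbols * orig_bits = 742 * 8 = 5936 bits
compressed_size = n_symbols * avg_code_len = 742 * 5.36 = 3977.12 bits
ratio = original_size / compressed_size = 5936 / 3977.12 = 1.4925

Compression ratio = 1.4925


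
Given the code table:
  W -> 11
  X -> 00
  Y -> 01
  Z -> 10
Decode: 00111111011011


Decoding:
00 -> X
11 -> W
11 -> W
11 -> W
01 -> Y
10 -> Z
11 -> W


Result: XWWWYZW


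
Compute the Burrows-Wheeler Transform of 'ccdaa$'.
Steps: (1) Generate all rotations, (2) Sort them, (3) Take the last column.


Rotations (sorted):
  0: $ccdaa -> last char: a
  1: a$ccda -> last char: a
  2: aa$ccd -> last char: d
  3: ccdaa$ -> last char: $
  4: cdaa$c -> last char: c
  5: daa$cc -> last char: c


BWT = aad$cc


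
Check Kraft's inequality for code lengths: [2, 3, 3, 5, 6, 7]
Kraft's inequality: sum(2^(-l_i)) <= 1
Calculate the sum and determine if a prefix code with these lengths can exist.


Sum = 2^(-2) + 2^(-3) + 2^(-3) + 2^(-5) + 2^(-6) + 2^(-7)
    = 0.25 + 0.125 + 0.125 + 0.03125 + 0.015625 + 0.0078125
    = 71/128 = 0.5546875
Since 0.5546875 <= 1, Kraft's inequality IS satisfied.
A prefix code with these lengths CAN exist.

Kraft sum = 0.5546875. Satisfied.


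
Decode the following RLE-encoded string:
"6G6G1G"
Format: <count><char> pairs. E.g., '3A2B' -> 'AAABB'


Expanding each <count><char> pair:
  6G -> 'GGGGGG'
  6G -> 'GGGGGG'
  1G -> 'G'

Decoded = GGGGGGGGGGGGG


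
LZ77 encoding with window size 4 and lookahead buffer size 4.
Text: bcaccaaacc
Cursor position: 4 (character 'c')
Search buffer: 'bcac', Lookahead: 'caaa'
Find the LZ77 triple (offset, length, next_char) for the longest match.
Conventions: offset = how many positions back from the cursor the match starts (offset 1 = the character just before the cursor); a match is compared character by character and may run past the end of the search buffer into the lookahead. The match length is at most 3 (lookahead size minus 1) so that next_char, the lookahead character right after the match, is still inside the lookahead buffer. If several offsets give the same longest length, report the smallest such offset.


Try each offset into the search buffer:
  offset=1 (pos 3, char 'c'): match length 1
  offset=2 (pos 2, char 'a'): match length 0
  offset=3 (pos 1, char 'c'): match length 2
  offset=4 (pos 0, char 'b'): match length 0
Longest match has length 2 at offset 3.
next_char = character at position 4 + 2 = 6 -> 'a'

Best match: offset=3, length=2 (matching 'ca' starting at position 1)
LZ77 triple: (3, 2, 'a')


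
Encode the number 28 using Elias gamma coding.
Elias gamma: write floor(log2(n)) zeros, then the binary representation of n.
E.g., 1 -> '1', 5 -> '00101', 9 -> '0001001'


num_bits = floor(log2(28)) + 1 = 5
leading_zeros = num_bits - 1 = 4
binary(28) = 11100

Elias gamma(28) = '0000' + '11100' = 000011100 (9 bits)


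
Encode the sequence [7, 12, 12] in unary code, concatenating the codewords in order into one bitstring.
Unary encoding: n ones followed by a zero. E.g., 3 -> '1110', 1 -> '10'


Encode each number as n ones followed by a terminating 0:
  7 -> 11111110 (8 bits)
  12 -> 1111111111110 (13 bits)
  12 -> 1111111111110 (13 bits)
Total length = 8 + 13 + 13 = 34 bits.

Unary([7, 12, 12]) = 1111111011111111111101111111111110 (34 bits)


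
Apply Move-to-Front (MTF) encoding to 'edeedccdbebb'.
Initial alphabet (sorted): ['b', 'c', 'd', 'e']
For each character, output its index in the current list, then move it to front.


MTF encoding:
'e': index 3 in ['b', 'c', 'd', 'e'] -> ['e', 'b', 'c', 'd']
'd': index 3 in ['e', 'b', 'c', 'd'] -> ['d', 'e', 'b', 'c']
'e': index 1 in ['d', 'e', 'b', 'c'] -> ['e', 'd', 'b', 'c']
'e': index 0 in ['e', 'd', 'b', 'c'] -> ['e', 'd', 'b', 'c']
'd': index 1 in ['e', 'd', 'b', 'c'] -> ['d', 'e', 'b', 'c']
'c': index 3 in ['d', 'e', 'b', 'c'] -> ['c', 'd', 'e', 'b']
'c': index 0 in ['c', 'd', 'e', 'b'] -> ['c', 'd', 'e', 'b']
'd': index 1 in ['c', 'd', 'e', 'b'] -> ['d', 'c', 'e', 'b']
'b': index 3 in ['d', 'c', 'e', 'b'] -> ['b', 'd', 'c', 'e']
'e': index 3 in ['b', 'd', 'c', 'e'] -> ['e', 'b', 'd', 'c']
'b': index 1 in ['e', 'b', 'd', 'c'] -> ['b', 'e', 'd', 'c']
'b': index 0 in ['b', 'e', 'd', 'c'] -> ['b', 'e', 'd', 'c']


Output: [3, 3, 1, 0, 1, 3, 0, 1, 3, 3, 1, 0]


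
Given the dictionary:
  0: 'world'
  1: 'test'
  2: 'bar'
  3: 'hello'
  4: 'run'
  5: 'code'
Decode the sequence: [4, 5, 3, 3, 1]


Look up each index in the dictionary:
  4 -> 'run'
  5 -> 'code'
  3 -> 'hello'
  3 -> 'hello'
  1 -> 'test'

Decoded: "run code hello hello test"


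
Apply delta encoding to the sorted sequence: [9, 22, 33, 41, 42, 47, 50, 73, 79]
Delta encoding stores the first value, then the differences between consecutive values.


First value: 9
Deltas:
  22 - 9 = 13
  33 - 22 = 11
  41 - 33 = 8
  42 - 41 = 1
  47 - 42 = 5
  50 - 47 = 3
  73 - 50 = 23
  79 - 73 = 6


Delta encoded: [9, 13, 11, 8, 1, 5, 3, 23, 6]


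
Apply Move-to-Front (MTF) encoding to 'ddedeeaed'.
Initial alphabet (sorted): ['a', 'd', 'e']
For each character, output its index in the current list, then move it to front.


MTF encoding:
'd': index 1 in ['a', 'd', 'e'] -> ['d', 'a', 'e']
'd': index 0 in ['d', 'a', 'e'] -> ['d', 'a', 'e']
'e': index 2 in ['d', 'a', 'e'] -> ['e', 'd', 'a']
'd': index 1 in ['e', 'd', 'a'] -> ['d', 'e', 'a']
'e': index 1 in ['d', 'e', 'a'] -> ['e', 'd', 'a']
'e': index 0 in ['e', 'd', 'a'] -> ['e', 'd', 'a']
'a': index 2 in ['e', 'd', 'a'] -> ['a', 'e', 'd']
'e': index 1 in ['a', 'e', 'd'] -> ['e', 'a', 'd']
'd': index 2 in ['e', 'a', 'd'] -> ['d', 'e', 'a']


Output: [1, 0, 2, 1, 1, 0, 2, 1, 2]


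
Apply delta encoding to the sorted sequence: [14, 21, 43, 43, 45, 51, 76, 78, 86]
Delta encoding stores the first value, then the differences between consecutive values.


First value: 14
Deltas:
  21 - 14 = 7
  43 - 21 = 22
  43 - 43 = 0
  45 - 43 = 2
  51 - 45 = 6
  76 - 51 = 25
  78 - 76 = 2
  86 - 78 = 8


Delta encoded: [14, 7, 22, 0, 2, 6, 25, 2, 8]


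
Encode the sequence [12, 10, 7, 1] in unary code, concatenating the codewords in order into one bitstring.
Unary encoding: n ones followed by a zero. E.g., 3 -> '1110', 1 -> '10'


Encode each number as n ones followed by a terminating 0:
  12 -> 1111111111110 (13 bits)
  10 -> 11111111110 (11 bits)
  7 -> 11111110 (8 bits)
  1 -> 10 (2 bits)
Total length = 13 + 11 + 8 + 2 = 34 bits.

Unary([12, 10, 7, 1]) = 1111111111110111111111101111111010 (34 bits)


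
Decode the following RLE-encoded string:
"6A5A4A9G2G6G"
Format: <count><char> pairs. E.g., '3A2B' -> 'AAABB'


Expanding each <count><char> pair:
  6A -> 'AAAAAA'
  5A -> 'AAAAA'
  4A -> 'AAAA'
  9G -> 'GGGGGGGGG'
  2G -> 'GG'
  6G -> 'GGGGGG'

Decoded = AAAAAAAAAAAAAAAGGGGGGGGGGGGGGGGG


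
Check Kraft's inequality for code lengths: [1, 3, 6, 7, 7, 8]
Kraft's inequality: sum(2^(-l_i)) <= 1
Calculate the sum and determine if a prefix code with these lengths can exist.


Sum = 2^(-1) + 2^(-3) + 2^(-6) + 2^(-7) + 2^(-7) + 2^(-8)
    = 0.5 + 0.125 + 0.015625 + 0.0078125 + 0.0078125 + 0.00390625
    = 169/256 = 0.66015625
Since 0.66015625 <= 1, Kraft's inequality IS satisfied.
A prefix code with these lengths CAN exist.

Kraft sum = 0.66015625. Satisfied.


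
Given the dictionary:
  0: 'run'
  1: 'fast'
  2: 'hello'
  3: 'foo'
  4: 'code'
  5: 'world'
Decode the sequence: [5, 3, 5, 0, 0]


Look up each index in the dictionary:
  5 -> 'world'
  3 -> 'foo'
  5 -> 'world'
  0 -> 'run'
  0 -> 'run'

Decoded: "world foo world run run"


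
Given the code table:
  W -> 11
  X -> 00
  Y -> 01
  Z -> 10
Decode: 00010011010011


Decoding:
00 -> X
01 -> Y
00 -> X
11 -> W
01 -> Y
00 -> X
11 -> W


Result: XYXWYXW


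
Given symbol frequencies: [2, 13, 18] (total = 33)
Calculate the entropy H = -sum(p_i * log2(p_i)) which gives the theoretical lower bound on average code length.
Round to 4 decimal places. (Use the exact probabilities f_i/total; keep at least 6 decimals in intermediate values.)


Per-symbol terms -p_i * log2(p_i) with p_i = f_i/33:
  p = 2/33 = 0.060606: log2(p) = -4.044394, -p*log2(p) = 0.245115
  p = 13/33 = 0.393939: log2(p) = -1.343954, -p*log2(p) = 0.529437
  p = 18/33 = 0.545455: log2(p) = -0.874469, -p*log2(p) = 0.476983
H = 0.245115 + 0.529437 + 0.476983 = 1.251535

H = 1.2515 bits/symbol


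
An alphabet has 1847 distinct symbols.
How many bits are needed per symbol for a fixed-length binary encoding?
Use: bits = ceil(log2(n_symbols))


log2(1847) = 10.851
Bracket: 2^10 = 1024 < 1847 <= 2^11 = 2048
So ceil(log2(1847)) = 11

bits = ceil(log2(1847)) = ceil(10.851) = 11 bits


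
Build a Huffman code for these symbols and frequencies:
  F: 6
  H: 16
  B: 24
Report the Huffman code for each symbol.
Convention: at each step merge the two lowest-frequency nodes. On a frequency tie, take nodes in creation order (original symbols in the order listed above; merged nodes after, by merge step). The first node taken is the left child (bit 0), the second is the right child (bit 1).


Huffman tree construction:
Step 1: Merge F(6) + H(16) = 22
Step 2: Merge (F+H)(22) + B(24) = 46
Read each symbol's code off the tree from the root (left child = 0, right child = 1).

Codes:
  F: 00 (length 2)
  H: 01 (length 2)
  B: 1 (length 1)
Average code length: 68/46 = 1.4783 bits/symbol


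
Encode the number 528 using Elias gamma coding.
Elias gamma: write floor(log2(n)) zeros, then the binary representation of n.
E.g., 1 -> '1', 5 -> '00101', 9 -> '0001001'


num_bits = floor(log2(528)) + 1 = 10
leading_zeros = num_bits - 1 = 9
binary(528) = 1000010000

Elias gamma(528) = '000000000' + '1000010000' = 0000000001000010000 (19 bits)


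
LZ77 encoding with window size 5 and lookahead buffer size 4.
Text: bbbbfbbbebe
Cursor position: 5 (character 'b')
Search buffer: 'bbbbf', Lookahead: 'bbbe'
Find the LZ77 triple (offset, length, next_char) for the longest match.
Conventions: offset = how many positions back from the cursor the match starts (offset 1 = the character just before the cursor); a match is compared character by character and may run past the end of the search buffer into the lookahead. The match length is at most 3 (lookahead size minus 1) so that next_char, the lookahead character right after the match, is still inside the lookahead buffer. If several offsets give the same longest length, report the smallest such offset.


Try each offset into the search buffer:
  offset=1 (pos 4, char 'f'): match length 0
  offset=2 (pos 3, char 'b'): match length 1
  offset=3 (pos 2, char 'b'): match length 2
  offset=4 (pos 1, char 'b'): match length 3
  offset=5 (pos 0, char 'b'): match length 3
Longest match has length 3, found at offsets 4, 5; take the smallest, offset 4.
next_char = character at position 5 + 3 = 8 -> 'e'

Best match: offset=4, length=3 (matching 'bbb' starting at position 1)
LZ77 triple: (4, 3, 'e')


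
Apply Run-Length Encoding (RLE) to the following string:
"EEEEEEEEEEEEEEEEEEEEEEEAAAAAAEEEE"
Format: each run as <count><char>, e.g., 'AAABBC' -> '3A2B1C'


Scanning runs left to right:
  i=0: run of 'E' x 23 -> '23E'
  i=23: run of 'A' x 6 -> '6A'
  i=29: run of 'E' x 4 -> '4E'

RLE = 23E6A4E


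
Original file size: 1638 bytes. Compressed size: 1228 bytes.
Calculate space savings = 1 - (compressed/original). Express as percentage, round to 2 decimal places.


ratio = compressed/original = 1228/1638 = 0.749695
savings = 1 - ratio = 1 - 0.749695 = 0.250305
as a percentage: 0.250305 * 100 = 25.03%

Space savings = 1 - 1228/1638 = 25.03%


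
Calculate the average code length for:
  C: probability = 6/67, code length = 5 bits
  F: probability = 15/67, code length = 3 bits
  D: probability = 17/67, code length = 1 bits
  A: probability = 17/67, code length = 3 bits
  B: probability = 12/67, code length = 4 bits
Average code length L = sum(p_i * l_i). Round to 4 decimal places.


Weighted contributions p_i * l_i:
  C: (6/67) * 5 = 30/67
  F: (15/67) * 3 = 45/67
  D: (17/67) * 1 = 17/67
  A: (17/67) * 3 = 51/67
  B: (12/67) * 4 = 48/67
Sum = (30 + 45 + 17 + 51 + 48)/67 = 191/67

L = 191/67 = 2.8507 bits/symbol


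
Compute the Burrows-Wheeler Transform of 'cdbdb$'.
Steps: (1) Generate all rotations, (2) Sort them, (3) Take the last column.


Rotations (sorted):
  0: $cdbdb -> last char: b
  1: b$cdbd -> last char: d
  2: bdb$cd -> last char: d
  3: cdbdb$ -> last char: $
  4: db$cdb -> last char: b
  5: dbdb$c -> last char: c


BWT = bdd$bc


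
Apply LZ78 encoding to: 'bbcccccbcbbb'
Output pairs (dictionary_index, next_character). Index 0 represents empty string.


LZ78 encoding steps:
Dictionary: {0: ''}
Step 1: w='' (idx 0), next='b' -> output (0, 'b'), add 'b' as idx 1
Step 2: w='b' (idx 1), next='c' -> output (1, 'c'), add 'bc' as idx 2
Step 3: w='' (idx 0), next='c' -> output (0, 'c'), add 'c' as idx 3
Step 4: w='c' (idx 3), next='c' -> output (3, 'c'), add 'cc' as idx 4
Step 5: w='c' (idx 3), next='b' -> output (3, 'b'), add 'cb' as idx 5
Step 6: w='cb' (idx 5), next='b' -> output (5, 'b'), add 'cbb' as idx 6
Step 7: w='b' (idx 1), end of input -> output (1, '')


Encoded: [(0, 'b'), (1, 'c'), (0, 'c'), (3, 'c'), (3, 'b'), (5, 'b'), (1, '')]


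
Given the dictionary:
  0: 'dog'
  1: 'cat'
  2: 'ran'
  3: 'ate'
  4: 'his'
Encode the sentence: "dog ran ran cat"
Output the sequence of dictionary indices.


Look up each word in the dictionary:
  'dog' -> 0
  'ran' -> 2
  'ran' -> 2
  'cat' -> 1

Encoded: [0, 2, 2, 1]


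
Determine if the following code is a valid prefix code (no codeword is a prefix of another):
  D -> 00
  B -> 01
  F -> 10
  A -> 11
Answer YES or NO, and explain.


Checking each pair (does one codeword prefix another?):
  D='00' vs B='01': no prefix
  D='00' vs F='10': no prefix
  D='00' vs A='11': no prefix
  B='01' vs D='00': no prefix
  B='01' vs F='10': no prefix
  B='01' vs A='11': no prefix
  F='10' vs D='00': no prefix
  F='10' vs B='01': no prefix
  F='10' vs A='11': no prefix
  A='11' vs D='00': no prefix
  A='11' vs B='01': no prefix
  A='11' vs F='10': no prefix
No violation found over all pairs.

YES -- this is a valid prefix code. No codeword is a prefix of any other codeword.


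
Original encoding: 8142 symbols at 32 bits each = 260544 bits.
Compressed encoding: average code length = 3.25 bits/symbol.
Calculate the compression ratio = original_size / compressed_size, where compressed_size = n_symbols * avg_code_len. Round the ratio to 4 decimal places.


original_size = n_symbols * orig_bits = 8142 * 32 = 260544 bits
compressed_size = n_symbols * avg_code_len = 8142 * 3.25 = 26461.5 bits
ratio = original_size / compressed_size = 260544 / 26461.5 = 9.8462

Compression ratio = 9.8462


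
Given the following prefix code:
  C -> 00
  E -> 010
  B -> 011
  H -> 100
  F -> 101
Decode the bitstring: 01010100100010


Decoding step by step:
Bits 010 -> E
Bits 101 -> F
Bits 00 -> C
Bits 100 -> H
Bits 010 -> E


Decoded message: EFCHE


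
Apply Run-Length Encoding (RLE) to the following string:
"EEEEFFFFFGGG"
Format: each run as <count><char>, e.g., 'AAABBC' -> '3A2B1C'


Scanning runs left to right:
  i=0: run of 'E' x 4 -> '4E'
  i=4: run of 'F' x 5 -> '5F'
  i=9: run of 'G' x 3 -> '3G'

RLE = 4E5F3G


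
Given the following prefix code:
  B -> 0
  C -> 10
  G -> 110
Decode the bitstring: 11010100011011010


Decoding step by step:
Bits 110 -> G
Bits 10 -> C
Bits 10 -> C
Bits 0 -> B
Bits 0 -> B
Bits 110 -> G
Bits 110 -> G
Bits 10 -> C


Decoded message: GCCBBGGC


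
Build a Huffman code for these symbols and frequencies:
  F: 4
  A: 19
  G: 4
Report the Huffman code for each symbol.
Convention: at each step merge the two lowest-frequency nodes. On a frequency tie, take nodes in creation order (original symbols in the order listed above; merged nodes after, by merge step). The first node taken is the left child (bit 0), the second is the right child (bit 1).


Huffman tree construction:
Step 1: Merge F(4) + G(4) = 8
Step 2: Merge (F+G)(8) + A(19) = 27
Read each symbol's code off the tree from the root (left child = 0, right child = 1).

Codes:
  F: 00 (length 2)
  A: 1 (length 1)
  G: 01 (length 2)
Average code length: 35/27 = 1.2963 bits/symbol


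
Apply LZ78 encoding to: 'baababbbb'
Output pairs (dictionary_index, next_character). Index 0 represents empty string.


LZ78 encoding steps:
Dictionary: {0: ''}
Step 1: w='' (idx 0), next='b' -> output (0, 'b'), add 'b' as idx 1
Step 2: w='' (idx 0), next='a' -> output (0, 'a'), add 'a' as idx 2
Step 3: w='a' (idx 2), next='b' -> output (2, 'b'), add 'ab' as idx 3
Step 4: w='ab' (idx 3), next='b' -> output (3, 'b'), add 'abb' as idx 4
Step 5: w='b' (idx 1), next='b' -> output (1, 'b'), add 'bb' as idx 5


Encoded: [(0, 'b'), (0, 'a'), (2, 'b'), (3, 'b'), (1, 'b')]


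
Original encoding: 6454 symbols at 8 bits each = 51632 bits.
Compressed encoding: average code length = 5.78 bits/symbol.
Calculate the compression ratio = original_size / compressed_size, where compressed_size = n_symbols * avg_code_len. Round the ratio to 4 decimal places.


original_size = n_symbols * orig_bits = 6454 * 8 = 51632 bits
compressed_size = n_symbols * avg_code_len = 6454 * 5.78 = 37304.12 bits
ratio = original_size / compressed_size = 51632 / 37304.12 = 1.3841

Compression ratio = 1.3841


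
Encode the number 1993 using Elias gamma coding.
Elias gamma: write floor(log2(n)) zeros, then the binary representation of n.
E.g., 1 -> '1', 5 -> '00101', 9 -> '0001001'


num_bits = floor(log2(1993)) + 1 = 11
leading_zeros = num_bits - 1 = 10
binary(1993) = 11111001001

Elias gamma(1993) = '0000000000' + '11111001001' = 000000000011111001001 (21 bits)


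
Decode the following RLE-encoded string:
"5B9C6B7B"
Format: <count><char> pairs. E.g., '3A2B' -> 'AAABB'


Expanding each <count><char> pair:
  5B -> 'BBBBB'
  9C -> 'CCCCCCCCC'
  6B -> 'BBBBBB'
  7B -> 'BBBBBBB'

Decoded = BBBBBCCCCCCCCCBBBBBBBBBBBBB


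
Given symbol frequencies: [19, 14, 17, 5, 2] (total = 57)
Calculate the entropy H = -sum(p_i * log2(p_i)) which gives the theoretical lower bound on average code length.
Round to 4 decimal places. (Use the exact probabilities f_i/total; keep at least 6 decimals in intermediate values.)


Per-symbol terms -p_i * log2(p_i) with p_i = f_i/57:
  p = 19/57 = 0.333333: log2(p) = -1.584963, -p*log2(p) = 0.528321
  p = 14/57 = 0.245614: log2(p) = -2.025535, -p*log2(p) = 0.497500
  p = 17/57 = 0.298246: log2(p) = -1.745427, -p*log2(p) = 0.520566
  p = 5/57 = 0.087719: log2(p) = -3.510962, -p*log2(p) = 0.307979
  p = 2/57 = 0.035088: log2(p) = -4.832890, -p*log2(p) = 0.169575
H = 0.528321 + 0.497500 + 0.520566 + 0.307979 + 0.169575 = 2.023941

H = 2.0239 bits/symbol


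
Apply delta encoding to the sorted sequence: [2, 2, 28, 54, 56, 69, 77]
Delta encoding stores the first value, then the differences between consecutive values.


First value: 2
Deltas:
  2 - 2 = 0
  28 - 2 = 26
  54 - 28 = 26
  56 - 54 = 2
  69 - 56 = 13
  77 - 69 = 8


Delta encoded: [2, 0, 26, 26, 2, 13, 8]


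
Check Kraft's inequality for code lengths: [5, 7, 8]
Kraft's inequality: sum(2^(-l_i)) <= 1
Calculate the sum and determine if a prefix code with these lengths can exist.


Sum = 2^(-5) + 2^(-7) + 2^(-8)
    = 0.03125 + 0.0078125 + 0.00390625
    = 11/256 = 0.04296875
Since 0.04296875 <= 1, Kraft's inequality IS satisfied.
A prefix code with these lengths CAN exist.

Kraft sum = 0.04296875. Satisfied.


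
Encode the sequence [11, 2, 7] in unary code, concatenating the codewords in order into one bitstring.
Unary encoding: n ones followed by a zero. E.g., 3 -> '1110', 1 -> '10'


Encode each number as n ones followed by a terminating 0:
  11 -> 111111111110 (12 bits)
  2 -> 110 (3 bits)
  7 -> 11111110 (8 bits)
Total length = 12 + 3 + 8 = 23 bits.

Unary([11, 2, 7]) = 11111111111011011111110 (23 bits)


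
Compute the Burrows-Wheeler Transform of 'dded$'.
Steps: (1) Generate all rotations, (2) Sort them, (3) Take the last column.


Rotations (sorted):
  0: $dded -> last char: d
  1: d$dde -> last char: e
  2: dded$ -> last char: $
  3: ded$d -> last char: d
  4: ed$dd -> last char: d


BWT = de$dd


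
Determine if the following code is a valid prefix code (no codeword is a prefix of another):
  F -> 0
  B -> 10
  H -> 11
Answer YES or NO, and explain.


Checking each pair (does one codeword prefix another?):
  F='0' vs B='10': no prefix
  F='0' vs H='11': no prefix
  B='10' vs F='0': no prefix
  B='10' vs H='11': no prefix
  H='11' vs F='0': no prefix
  H='11' vs B='10': no prefix
No violation found over all pairs.

YES -- this is a valid prefix code. No codeword is a prefix of any other codeword.


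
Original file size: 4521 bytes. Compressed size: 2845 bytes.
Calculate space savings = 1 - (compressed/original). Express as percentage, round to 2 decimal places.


ratio = compressed/original = 2845/4521 = 0.629286
savings = 1 - ratio = 1 - 0.629286 = 0.370714
as a percentage: 0.370714 * 100 = 37.07%

Space savings = 1 - 2845/4521 = 37.07%


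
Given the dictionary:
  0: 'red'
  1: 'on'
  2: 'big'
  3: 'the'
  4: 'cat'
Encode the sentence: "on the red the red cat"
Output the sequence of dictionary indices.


Look up each word in the dictionary:
  'on' -> 1
  'the' -> 3
  'red' -> 0
  'the' -> 3
  'red' -> 0
  'cat' -> 4

Encoded: [1, 3, 0, 3, 0, 4]


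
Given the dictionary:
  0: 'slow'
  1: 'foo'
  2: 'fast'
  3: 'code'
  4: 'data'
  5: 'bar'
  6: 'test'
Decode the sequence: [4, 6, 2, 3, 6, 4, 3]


Look up each index in the dictionary:
  4 -> 'data'
  6 -> 'test'
  2 -> 'fast'
  3 -> 'code'
  6 -> 'test'
  4 -> 'data'
  3 -> 'code'

Decoded: "data test fast code test data code"


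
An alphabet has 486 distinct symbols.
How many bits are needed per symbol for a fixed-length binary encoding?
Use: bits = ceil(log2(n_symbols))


log2(486) = 8.9248
Bracket: 2^8 = 256 < 486 <= 2^9 = 512
So ceil(log2(486)) = 9

bits = ceil(log2(486)) = ceil(8.9248) = 9 bits


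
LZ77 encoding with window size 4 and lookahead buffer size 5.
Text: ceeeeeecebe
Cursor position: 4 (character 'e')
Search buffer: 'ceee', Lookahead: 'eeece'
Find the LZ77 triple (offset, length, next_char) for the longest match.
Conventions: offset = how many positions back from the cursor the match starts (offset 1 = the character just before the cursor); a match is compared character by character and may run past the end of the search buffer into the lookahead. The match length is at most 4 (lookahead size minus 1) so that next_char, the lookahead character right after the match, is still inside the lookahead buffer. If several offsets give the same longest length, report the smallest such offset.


Try each offset into the search buffer:
  offset=1 (pos 3, char 'e'): match length 3
  offset=2 (pos 2, char 'e'): match length 3
  offset=3 (pos 1, char 'e'): match length 3
  offset=4 (pos 0, char 'c'): match length 0
Longest match has length 3, found at offsets 1, 2, 3; take the smallest, offset 1.
next_char = character at position 4 + 3 = 7 -> 'c'

Best match: offset=1, length=3 (matching 'eee' starting at position 3)
LZ77 triple: (1, 3, 'c')


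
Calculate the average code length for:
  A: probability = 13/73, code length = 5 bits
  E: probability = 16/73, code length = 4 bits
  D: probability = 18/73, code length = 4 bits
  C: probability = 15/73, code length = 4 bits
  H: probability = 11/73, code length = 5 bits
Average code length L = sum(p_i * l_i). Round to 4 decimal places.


Weighted contributions p_i * l_i:
  A: (13/73) * 5 = 65/73
  E: (16/73) * 4 = 64/73
  D: (18/73) * 4 = 72/73
  C: (15/73) * 4 = 60/73
  H: (11/73) * 5 = 55/73
Sum = (65 + 64 + 72 + 60 + 55)/73 = 316/73

L = 316/73 = 4.3288 bits/symbol


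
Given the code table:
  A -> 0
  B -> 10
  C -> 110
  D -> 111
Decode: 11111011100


Decoding:
111 -> D
110 -> C
111 -> D
0 -> A
0 -> A


Result: DCDAA


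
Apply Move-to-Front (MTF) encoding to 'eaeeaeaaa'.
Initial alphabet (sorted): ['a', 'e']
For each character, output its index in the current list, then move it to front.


MTF encoding:
'e': index 1 in ['a', 'e'] -> ['e', 'a']
'a': index 1 in ['e', 'a'] -> ['a', 'e']
'e': index 1 in ['a', 'e'] -> ['e', 'a']
'e': index 0 in ['e', 'a'] -> ['e', 'a']
'a': index 1 in ['e', 'a'] -> ['a', 'e']
'e': index 1 in ['a', 'e'] -> ['e', 'a']
'a': index 1 in ['e', 'a'] -> ['a', 'e']
'a': index 0 in ['a', 'e'] -> ['a', 'e']
'a': index 0 in ['a', 'e'] -> ['a', 'e']


Output: [1, 1, 1, 0, 1, 1, 1, 0, 0]


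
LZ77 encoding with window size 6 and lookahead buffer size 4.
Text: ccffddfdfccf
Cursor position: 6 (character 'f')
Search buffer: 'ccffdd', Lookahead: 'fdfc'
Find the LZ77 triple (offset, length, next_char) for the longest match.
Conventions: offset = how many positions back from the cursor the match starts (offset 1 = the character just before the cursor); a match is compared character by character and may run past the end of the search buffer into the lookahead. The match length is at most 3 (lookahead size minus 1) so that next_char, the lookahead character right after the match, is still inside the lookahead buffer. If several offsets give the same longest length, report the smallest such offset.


Try each offset into the search buffer:
  offset=1 (pos 5, char 'd'): match length 0
  offset=2 (pos 4, char 'd'): match length 0
  offset=3 (pos 3, char 'f'): match length 2
  offset=4 (pos 2, char 'f'): match length 1
  offset=5 (pos 1, char 'c'): match length 0
  offset=6 (pos 0, char 'c'): match length 0
Longest match has length 2 at offset 3.
next_char = character at position 6 + 2 = 8 -> 'f'

Best match: offset=3, length=2 (matching 'fd' starting at position 3)
LZ77 triple: (3, 2, 'f')
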